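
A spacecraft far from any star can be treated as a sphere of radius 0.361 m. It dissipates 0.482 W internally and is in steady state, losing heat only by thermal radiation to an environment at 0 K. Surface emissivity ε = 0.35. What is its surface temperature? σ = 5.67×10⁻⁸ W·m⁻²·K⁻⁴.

Steady state: internal power = radiated power, P = εσA T⁴.
Radiating area A = 4πr² = 1.638 m².
T⁴ = P/(εσA) = 0.482/(0.35·5.67×10⁻⁸·1.638) = 1.483×10⁷ K⁴.
T = (1.483×10⁷)^(1/4).

T ≈ 62.1 K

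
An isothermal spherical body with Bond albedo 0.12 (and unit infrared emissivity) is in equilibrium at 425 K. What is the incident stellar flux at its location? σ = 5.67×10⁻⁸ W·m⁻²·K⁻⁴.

S ≈ 8410 W/m²

(1−a)S·πr² = σ·4πr²·T⁴ ⇒ S = 4σT⁴/(1−a).
S = 4·5.67×10⁻⁸·3.263×10¹⁰/0.880.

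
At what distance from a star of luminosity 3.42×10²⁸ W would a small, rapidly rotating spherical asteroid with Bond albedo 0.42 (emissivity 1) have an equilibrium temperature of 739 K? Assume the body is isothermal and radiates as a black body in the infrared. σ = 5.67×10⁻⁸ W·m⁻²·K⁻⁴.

For an isothermal black-emitting sphere, (1−a)S·πr² = σ·4πr²·T⁴ ⇒ S = 4σT⁴/(1−a).
S = 4·5.67×10⁻⁸·(739)⁴/0.580 = 1.166×10⁵ W/m².
Flux falls as S = L/(4πd²), so d = √(L/(4πS)) = √(3.42×10²⁸/(4π·1.166×10⁵)).

d ≈ 1.53×10¹¹ m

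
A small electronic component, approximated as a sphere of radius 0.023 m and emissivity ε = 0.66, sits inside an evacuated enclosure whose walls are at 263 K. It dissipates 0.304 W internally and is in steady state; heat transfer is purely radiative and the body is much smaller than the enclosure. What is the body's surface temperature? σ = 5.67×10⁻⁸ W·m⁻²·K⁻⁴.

For a small grey body in a large enclosure, net radiated power = εσA(T⁴ − T_w⁴).
Steady state: P = εσA(T⁴ − T_w⁴) with A = 4πr² = 0.006648 m².
T⁴ = P/(εσA) + T_w⁴ = 0.304/(0.66·5.67×10⁻⁸·0.006648) + (263)⁴
    = 1.222×10⁹ + 4.784×10⁹ = 6.006×10⁹ K⁴.

T ≈ 278 K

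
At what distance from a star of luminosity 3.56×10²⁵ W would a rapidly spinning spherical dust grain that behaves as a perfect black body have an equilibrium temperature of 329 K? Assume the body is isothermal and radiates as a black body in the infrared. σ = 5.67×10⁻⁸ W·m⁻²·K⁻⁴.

For an isothermal black-emitting sphere, (1−a)S·πr² = σ·4πr²·T⁴ ⇒ S = 4σT⁴/(1−a).
S = 4·5.67×10⁻⁸·(329)⁴/1.00 = 2657 W/m².
Flux falls as S = L/(4πd²), so d = √(L/(4πS)) = √(3.56×10²⁵/(4π·2657)).

d ≈ 3.27×10¹⁰ m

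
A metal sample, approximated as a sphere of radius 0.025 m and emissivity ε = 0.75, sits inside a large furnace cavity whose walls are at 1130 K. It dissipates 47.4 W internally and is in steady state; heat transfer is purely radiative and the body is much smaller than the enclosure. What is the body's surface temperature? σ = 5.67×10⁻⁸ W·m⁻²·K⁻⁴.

For a small grey body in a large enclosure, net radiated power = εσA(T⁴ − T_w⁴).
Steady state: P = εσA(T⁴ − T_w⁴) with A = 4πr² = 0.007854 m².
T⁴ = P/(εσA) + T_w⁴ = 47.4/(0.75·5.67×10⁻⁸·0.007854) + (1130)⁴
    = 1.419×10¹¹ + 1.630×10¹² = 1.772×10¹² K⁴.

T ≈ 1150 K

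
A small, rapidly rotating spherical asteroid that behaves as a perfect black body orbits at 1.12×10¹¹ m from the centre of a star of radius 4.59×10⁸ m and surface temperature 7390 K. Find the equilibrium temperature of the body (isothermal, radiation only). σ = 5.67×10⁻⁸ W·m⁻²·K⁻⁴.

The star's surface emits σT_*⁴; at distance d the flux is S = σT_*⁴(R_*/d)².
S = 5.67×10⁻⁸·(7390)⁴·(4.59×10⁸/1.12×10¹¹)² = 2840 W/m².
For an isothermal sphere T⁴ = (1−a)S/(4σ) = 1.252×10¹⁰ K⁴.

T ≈ 335 K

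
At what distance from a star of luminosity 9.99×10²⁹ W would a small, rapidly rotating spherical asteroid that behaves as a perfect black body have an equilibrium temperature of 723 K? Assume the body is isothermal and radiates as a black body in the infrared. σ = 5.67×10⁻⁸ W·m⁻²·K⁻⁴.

For an isothermal black-emitting sphere, (1−a)S·πr² = σ·4πr²·T⁴ ⇒ S = 4σT⁴/(1−a).
S = 4·5.67×10⁻⁸·(723)⁴/1.00 = 61970 W/m².
Flux falls as S = L/(4πd²), so d = √(L/(4πS)) = √(9.99×10²⁹/(4π·61970)).

d ≈ 1.13×10¹² m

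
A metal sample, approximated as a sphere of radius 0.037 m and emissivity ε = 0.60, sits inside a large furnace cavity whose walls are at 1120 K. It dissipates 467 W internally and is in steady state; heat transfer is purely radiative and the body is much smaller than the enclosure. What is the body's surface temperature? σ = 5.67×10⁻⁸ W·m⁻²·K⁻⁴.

T ≈ 1240 K

For a small grey body in a large enclosure, net radiated power = εσA(T⁴ − T_w⁴).
Steady state: P = εσA(T⁴ − T_w⁴) with A = 4πr² = 0.01720 m².
T⁴ = P/(εσA) + T_w⁴ = 467/(0.60·5.67×10⁻⁸·0.01720) + (1120)⁴
    = 7.979×10¹¹ + 1.574×10¹² = 2.371×10¹² K⁴.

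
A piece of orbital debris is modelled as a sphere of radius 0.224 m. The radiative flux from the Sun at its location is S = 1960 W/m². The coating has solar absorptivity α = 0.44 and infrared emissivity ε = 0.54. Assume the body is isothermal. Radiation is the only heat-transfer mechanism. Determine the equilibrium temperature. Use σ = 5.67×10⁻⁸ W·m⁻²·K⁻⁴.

T ≈ 290 K

At equilibrium, absorbed power = emitted power.
Absorbing cross-section = πr² = 0.1576 m²; emitting surface = 4πr² = 0.6305 m² (ratio 4).
αS·A_cross = εσ·A_surf·T⁴  ⇒  T⁴ = αS/(ε·4σ).
T⁴ = 0.440·1960/(0.54·4·5.67×10⁻⁸) = 7.042×10⁹ K⁴.
T = (7.042×10⁹)^(1/4).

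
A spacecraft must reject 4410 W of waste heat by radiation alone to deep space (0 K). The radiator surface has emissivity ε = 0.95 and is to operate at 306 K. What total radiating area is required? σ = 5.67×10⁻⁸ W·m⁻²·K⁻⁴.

A ≈ 9.34 m²

P = εσA T⁴ ⇒ A = P/(εσT⁴).
T⁴ = 8.768×10⁹ K⁴.
A = 4410/(0.95 × 5.67×10⁻⁸ × 8.768×10⁹).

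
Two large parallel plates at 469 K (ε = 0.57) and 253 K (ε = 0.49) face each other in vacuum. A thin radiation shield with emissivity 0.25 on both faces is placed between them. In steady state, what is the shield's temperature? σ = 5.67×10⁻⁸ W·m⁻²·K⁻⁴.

In steady state the net flux on the hot side equals that on the cold side.
σ(T₁⁴−T_s⁴)/D₁ = σ(T_s⁴−T₂⁴)/D₂, with D₁ = 1/ε₁+1/ε_s−1 = 4.754, D₂ = 1/ε_s+1/ε₂−1 = 5.041.
Solve for T_s⁴: T_s⁴ = (D₂·T₁⁴ + D₁·T₂⁴)/(D₁+D₂) = 2.689×10¹⁰ K⁴.

T_s ≈ 405 K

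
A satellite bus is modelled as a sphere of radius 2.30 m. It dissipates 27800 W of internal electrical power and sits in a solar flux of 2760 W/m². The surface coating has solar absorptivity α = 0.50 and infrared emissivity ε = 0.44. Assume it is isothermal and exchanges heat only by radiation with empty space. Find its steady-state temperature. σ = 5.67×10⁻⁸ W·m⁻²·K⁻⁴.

T ≈ 418 K

At steady state, absorbed solar power + internal power = radiated power.
Absorbed: α·S·A_cross = 0.50·2760·16.62 = 22930 W (cross-section πr²).
Total input = 22930 + 27800 = 50730 W.
Radiated: εσ·A_surf·T⁴ with A_surf = 4πr² = 66.48 m².
T⁴ = 50730/(0.44·5.67×10⁻⁸·66.48) = 3.059×10¹⁰ K⁴.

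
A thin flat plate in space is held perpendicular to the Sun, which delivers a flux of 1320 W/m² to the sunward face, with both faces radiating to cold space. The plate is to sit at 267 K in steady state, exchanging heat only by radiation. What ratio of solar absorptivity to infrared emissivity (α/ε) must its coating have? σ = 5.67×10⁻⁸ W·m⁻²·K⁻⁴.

α/ε ≈ 0.437

Balance: αS·A = εσ·2A·T⁴ ⇒ α/ε = 2σT⁴/S.
α/ε = 2·5.67×10⁻⁸·(267)⁴/1320 = 2·5.67×10⁻⁸·5.082×10⁹/1320.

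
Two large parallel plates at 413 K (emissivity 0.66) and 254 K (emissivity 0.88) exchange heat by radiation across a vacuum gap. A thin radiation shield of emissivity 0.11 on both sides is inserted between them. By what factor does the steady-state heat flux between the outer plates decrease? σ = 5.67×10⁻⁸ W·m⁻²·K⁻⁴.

Without shield: q₀ = σΔ(T⁴)/(1/ε₁+1/ε₂−1) with denominator 1.652.
With shield the two gaps are in series; the resistances add: (1/ε₁+1/ε_s−1)+(1/ε_s+1/ε₂−1) = 9.606+9.227 = 18.83.
Heat-flux ratio q₀/q = 18.83/1.652.

factor ≈ 11.4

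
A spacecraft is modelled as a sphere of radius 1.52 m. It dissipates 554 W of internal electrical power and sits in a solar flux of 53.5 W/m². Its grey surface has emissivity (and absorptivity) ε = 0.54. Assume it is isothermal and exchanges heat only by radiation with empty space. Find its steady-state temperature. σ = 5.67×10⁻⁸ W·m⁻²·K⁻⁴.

T ≈ 171 K

At steady state, absorbed solar power + internal power = radiated power.
Absorbed: α·S·A_cross = 0.54·53.5·7.258 = 209.7 W (cross-section πr²).
Total input = 209.7 + 554 = 763.7 W.
Radiated: εσ·A_surf·T⁴ with A_surf = 4πr² = 29.03 m².
T⁴ = 763.7/(0.54·5.67×10⁻⁸·29.03) = 8.591×10⁸ K⁴.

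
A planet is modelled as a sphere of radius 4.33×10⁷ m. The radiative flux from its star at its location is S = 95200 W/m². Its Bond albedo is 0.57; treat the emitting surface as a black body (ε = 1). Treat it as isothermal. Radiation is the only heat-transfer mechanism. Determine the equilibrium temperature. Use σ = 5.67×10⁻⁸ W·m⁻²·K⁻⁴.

T ≈ 652 K

At equilibrium, absorbed power = emitted power.
Absorbing cross-section = πr² = 5.890×10¹⁵ m²; emitting surface = 4πr² = 2.356×10¹⁶ m² (ratio 4).
(1−a)S·A_cross = εσ·A_surf·T⁴  ⇒  T⁴ = (1−a)S/(4σ).
T⁴ = 0.430·95200/(4·5.67×10⁻⁸) = 1.805×10¹¹ K⁴.
T = (1.805×10¹¹)^(1/4).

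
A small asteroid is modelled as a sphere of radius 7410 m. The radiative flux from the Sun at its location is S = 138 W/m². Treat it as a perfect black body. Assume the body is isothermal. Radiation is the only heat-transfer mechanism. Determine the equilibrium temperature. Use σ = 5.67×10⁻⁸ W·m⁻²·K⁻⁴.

At equilibrium, absorbed power = emitted power.
Absorbing cross-section = πr² = 1.725×10⁸ m²; emitting surface = 4πr² = 6.900×10⁸ m² (ratio 4).
S·A_cross = εσ·A_surf·T⁴  ⇒  T⁴ = S/(4σ).
T⁴ = 1.00·138/(4·5.67×10⁻⁸) = 6.085×10⁸ K⁴.
T = (6.085×10⁸)^(1/4).

T ≈ 157 K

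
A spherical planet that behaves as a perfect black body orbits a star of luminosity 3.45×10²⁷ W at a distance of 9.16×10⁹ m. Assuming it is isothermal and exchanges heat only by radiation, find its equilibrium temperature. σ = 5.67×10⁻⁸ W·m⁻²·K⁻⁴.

T ≈ 1950 K

First find the stellar flux at distance d: S = L/(4πd²) = 3.45×10²⁷/(4π·(9.16×10⁹)²) = 3.272×10⁶ W/m².
For an isothermal sphere, absorbed (1−a)S·πr² = emitted σ·4πr²·T⁴, so T⁴ = (1−a)S/(4σ).
T⁴ = 1.00·3.272×10⁶/(4·5.67×10⁻⁸) = 1.443×10¹³ K⁴.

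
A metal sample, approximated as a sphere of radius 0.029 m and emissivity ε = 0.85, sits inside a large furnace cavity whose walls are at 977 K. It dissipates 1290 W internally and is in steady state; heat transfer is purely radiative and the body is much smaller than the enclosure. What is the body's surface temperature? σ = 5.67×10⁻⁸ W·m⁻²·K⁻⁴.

For a small grey body in a large enclosure, net radiated power = εσA(T⁴ − T_w⁴).
Steady state: P = εσA(T⁴ − T_w⁴) with A = 4πr² = 0.01057 m².
T⁴ = P/(εσA) + T_w⁴ = 1290/(0.85·5.67×10⁻⁸·0.01057) + (977)⁴
    = 2.533×10¹² + 9.111×10¹¹ = 3.444×10¹² K⁴.

T ≈ 1360 K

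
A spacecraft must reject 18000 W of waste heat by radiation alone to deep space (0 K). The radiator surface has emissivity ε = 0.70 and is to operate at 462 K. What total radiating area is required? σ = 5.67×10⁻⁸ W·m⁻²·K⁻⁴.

P = εσA T⁴ ⇒ A = P/(εσT⁴).
T⁴ = 4.556×10¹⁰ K⁴.
A = 18000/(0.70 × 5.67×10⁻⁸ × 4.556×10¹⁰).

A ≈ 9.95 m²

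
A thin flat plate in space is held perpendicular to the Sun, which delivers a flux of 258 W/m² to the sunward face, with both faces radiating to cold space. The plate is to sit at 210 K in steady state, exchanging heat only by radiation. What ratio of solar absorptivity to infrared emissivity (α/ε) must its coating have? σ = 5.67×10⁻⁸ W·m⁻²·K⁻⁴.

Balance: αS·A = εσ·2A·T⁴ ⇒ α/ε = 2σT⁴/S.
α/ε = 2·5.67×10⁻⁸·(210)⁴/258 = 2·5.67×10⁻⁸·1.945×10⁹/258.

α/ε ≈ 0.855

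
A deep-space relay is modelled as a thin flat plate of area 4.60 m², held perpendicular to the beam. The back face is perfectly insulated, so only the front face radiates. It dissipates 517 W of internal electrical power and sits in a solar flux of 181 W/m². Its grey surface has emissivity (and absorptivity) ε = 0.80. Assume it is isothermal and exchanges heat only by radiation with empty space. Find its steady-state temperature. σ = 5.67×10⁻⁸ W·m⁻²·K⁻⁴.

T ≈ 274 K

At steady state, absorbed solar power + internal power = radiated power.
Absorbed: α·S·A_cross = 0.80·181·4.600 = 666.1 W (cross-section A).
Total input = 666.1 + 517 = 1183 W.
Radiated: εσ·A_surf·T⁴ with A_surf = A = 4.600 m².
T⁴ = 1183/(0.80·5.67×10⁻⁸·4.600) = 5.670×10⁹ K⁴.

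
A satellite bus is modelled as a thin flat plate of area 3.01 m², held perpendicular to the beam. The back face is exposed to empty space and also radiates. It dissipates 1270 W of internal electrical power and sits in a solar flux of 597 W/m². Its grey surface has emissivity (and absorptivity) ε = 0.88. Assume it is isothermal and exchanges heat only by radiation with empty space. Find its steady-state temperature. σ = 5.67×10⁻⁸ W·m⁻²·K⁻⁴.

At steady state, absorbed solar power + internal power = radiated power.
Absorbed: α·S·A_cross = 0.88·597·3.010 = 1581 W (cross-section A).
Total input = 1581 + 1270 = 2851 W.
Radiated: εσ·A_surf·T⁴ with A_surf = 2A = 6.020 m².
T⁴ = 2851/(0.88·5.67×10⁻⁸·6.020) = 9.493×10⁹ K⁴.

T ≈ 312 K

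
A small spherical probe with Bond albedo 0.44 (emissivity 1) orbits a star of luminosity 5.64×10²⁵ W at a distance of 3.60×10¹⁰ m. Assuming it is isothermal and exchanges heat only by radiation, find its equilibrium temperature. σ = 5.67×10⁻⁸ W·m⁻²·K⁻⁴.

T ≈ 304 K

First find the stellar flux at distance d: S = L/(4πd²) = 5.64×10²⁵/(4π·(3.60×10¹⁰)²) = 3463 W/m².
For an isothermal sphere, absorbed (1−a)S·πr² = emitted σ·4πr²·T⁴, so T⁴ = (1−a)S/(4σ).
T⁴ = 0.560·3463/(4·5.67×10⁻⁸) = 8.551×10⁹ K⁴.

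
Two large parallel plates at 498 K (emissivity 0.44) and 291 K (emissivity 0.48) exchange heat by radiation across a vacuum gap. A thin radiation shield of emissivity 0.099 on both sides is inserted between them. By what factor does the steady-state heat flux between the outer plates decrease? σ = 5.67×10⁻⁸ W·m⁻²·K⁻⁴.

Without shield: q₀ = σΔ(T⁴)/(1/ε₁+1/ε₂−1) with denominator 3.356.
With shield the two gaps are in series; the resistances add: (1/ε₁+1/ε_s−1)+(1/ε_s+1/ε₂−1) = 11.37+11.18 = 22.56.
Heat-flux ratio q₀/q = 22.56/3.356.

factor ≈ 6.72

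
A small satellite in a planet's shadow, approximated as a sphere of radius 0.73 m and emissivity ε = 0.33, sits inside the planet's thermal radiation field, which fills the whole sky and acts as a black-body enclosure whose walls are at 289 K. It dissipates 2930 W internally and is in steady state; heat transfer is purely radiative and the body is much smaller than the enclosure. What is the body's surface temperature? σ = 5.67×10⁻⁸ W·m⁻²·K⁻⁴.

T ≈ 417 K

For a small grey body in a large enclosure, net radiated power = εσA(T⁴ − T_w⁴).
Steady state: P = εσA(T⁴ − T_w⁴) with A = 4πr² = 6.697 m².
T⁴ = P/(εσA) + T_w⁴ = 2930/(0.33·5.67×10⁻⁸·6.697) + (289)⁴
    = 2.338×10¹⁰ + 6.976×10⁹ = 3.036×10¹⁰ K⁴.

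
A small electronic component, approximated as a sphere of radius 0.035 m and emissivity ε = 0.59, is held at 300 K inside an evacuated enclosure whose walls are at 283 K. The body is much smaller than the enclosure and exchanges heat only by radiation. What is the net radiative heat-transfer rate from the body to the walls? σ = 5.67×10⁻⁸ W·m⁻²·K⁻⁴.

P_net ≈ 0.868 W

For a small grey body in a large enclosure: P_net = εσA(T_body⁴ − T_wall⁴).
A = 4πr² = 0.01539 m²; T_body⁴ − T_wall⁴ = 8.100×10⁹ − 6.414×10⁹ = 1.686×10⁹ K⁴.
|P_net| = 0.59·5.67×10⁻⁸·0.01539·1.686×10⁹.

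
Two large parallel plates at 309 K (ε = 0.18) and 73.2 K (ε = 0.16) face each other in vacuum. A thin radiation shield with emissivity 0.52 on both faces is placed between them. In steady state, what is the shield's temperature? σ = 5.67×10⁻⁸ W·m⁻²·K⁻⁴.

T_s ≈ 263 K

In steady state the net flux on the hot side equals that on the cold side.
σ(T₁⁴−T_s⁴)/D₁ = σ(T_s⁴−T₂⁴)/D₂, with D₁ = 1/ε₁+1/ε_s−1 = 6.479, D₂ = 1/ε_s+1/ε₂−1 = 7.173.
Solve for T_s⁴: T_s⁴ = (D₂·T₁⁴ + D₁·T₂⁴)/(D₁+D₂) = 4.804×10⁹ K⁴.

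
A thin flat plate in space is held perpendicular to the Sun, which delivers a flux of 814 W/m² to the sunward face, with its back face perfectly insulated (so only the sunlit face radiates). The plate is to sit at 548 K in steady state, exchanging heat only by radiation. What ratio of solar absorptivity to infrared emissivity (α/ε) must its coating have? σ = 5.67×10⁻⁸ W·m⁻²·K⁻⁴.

Balance: αS·A = εσ·1A·T⁴ ⇒ α/ε = σT⁴/S.
α/ε = 5.67×10⁻⁸·(548)⁴/814 = 5.67×10⁻⁸·9.018×10¹⁰/814.

α/ε ≈ 6.28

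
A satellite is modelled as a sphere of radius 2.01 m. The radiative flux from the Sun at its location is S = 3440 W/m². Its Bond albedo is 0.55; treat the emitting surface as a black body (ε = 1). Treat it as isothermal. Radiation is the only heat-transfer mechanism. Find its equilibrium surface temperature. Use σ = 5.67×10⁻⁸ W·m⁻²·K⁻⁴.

T ≈ 287 K

At equilibrium, absorbed power = emitted power.
Absorbing cross-section = πr² = 12.69 m²; emitting surface = 4πr² = 50.77 m² (ratio 4).
(1−a)S·A_cross = εσ·A_surf·T⁴  ⇒  T⁴ = (1−a)S/(4σ).
T⁴ = 0.450·3440/(4·5.67×10⁻⁸) = 6.825×10⁹ K⁴.
T = (6.825×10⁹)^(1/4).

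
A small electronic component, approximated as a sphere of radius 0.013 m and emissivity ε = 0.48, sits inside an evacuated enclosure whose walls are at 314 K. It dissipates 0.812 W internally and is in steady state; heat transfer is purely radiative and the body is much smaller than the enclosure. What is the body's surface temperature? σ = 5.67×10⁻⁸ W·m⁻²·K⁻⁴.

T ≈ 393 K

For a small grey body in a large enclosure, net radiated power = εσA(T⁴ − T_w⁴).
Steady state: P = εσA(T⁴ − T_w⁴) with A = 4πr² = 0.002124 m².
T⁴ = P/(εσA) + T_w⁴ = 0.812/(0.48·5.67×10⁻⁸·0.002124) + (314)⁴
    = 1.405×10¹⁰ + 9.721×10⁹ = 2.377×10¹⁰ K⁴.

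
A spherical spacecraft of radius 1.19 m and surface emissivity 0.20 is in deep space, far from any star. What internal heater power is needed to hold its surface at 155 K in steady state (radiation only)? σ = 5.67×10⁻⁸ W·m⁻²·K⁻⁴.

P = εσ·4πr²·T⁴.
4πr² = 17.80 m²; T⁴ = 5.772×10⁸ K⁴.
P = 0.20·5.67×10⁻⁸·17.80·5.772×10⁸.

P ≈ 116 W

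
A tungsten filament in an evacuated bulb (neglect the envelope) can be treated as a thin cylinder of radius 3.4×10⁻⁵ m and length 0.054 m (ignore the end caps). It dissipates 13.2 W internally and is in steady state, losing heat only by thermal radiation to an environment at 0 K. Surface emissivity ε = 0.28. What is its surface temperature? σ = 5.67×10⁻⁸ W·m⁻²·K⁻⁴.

Steady state: internal power = radiated power, P = εσA T⁴.
Radiating area A = 2πrL = 1.154×10⁻⁵ m².
T⁴ = P/(εσA) = 13.2/(0.28·5.67×10⁻⁸·1.154×10⁻⁵) = 7.207×10¹³ K⁴.
T = (7.207×10¹³)^(1/4).

T ≈ 2910 K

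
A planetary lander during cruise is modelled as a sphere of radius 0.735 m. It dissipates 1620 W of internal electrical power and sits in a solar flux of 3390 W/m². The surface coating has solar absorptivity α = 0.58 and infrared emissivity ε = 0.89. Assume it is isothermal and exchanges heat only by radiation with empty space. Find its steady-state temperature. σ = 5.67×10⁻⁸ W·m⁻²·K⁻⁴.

T ≈ 347 K

At steady state, absorbed solar power + internal power = radiated power.
Absorbed: α·S·A_cross = 0.58·3390·1.697 = 3337 W (cross-section πr²).
Total input = 3337 + 1620 = 4957 W.
Radiated: εσ·A_surf·T⁴ with A_surf = 4πr² = 6.789 m².
T⁴ = 4957/(0.89·5.67×10⁻⁸·6.789) = 1.447×10¹⁰ K⁴.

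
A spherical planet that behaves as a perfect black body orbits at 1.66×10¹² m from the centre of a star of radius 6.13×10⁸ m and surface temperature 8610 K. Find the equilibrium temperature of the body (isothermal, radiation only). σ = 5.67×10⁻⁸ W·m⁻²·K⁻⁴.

The star's surface emits σT_*⁴; at distance d the flux is S = σT_*⁴(R_*/d)².
S = 5.67×10⁻⁸·(8610)⁴·(6.13×10⁸/1.66×10¹²)² = 42.49 W/m².
For an isothermal sphere T⁴ = (1−a)S/(4σ) = 1.874×10⁸ K⁴.

T ≈ 117 K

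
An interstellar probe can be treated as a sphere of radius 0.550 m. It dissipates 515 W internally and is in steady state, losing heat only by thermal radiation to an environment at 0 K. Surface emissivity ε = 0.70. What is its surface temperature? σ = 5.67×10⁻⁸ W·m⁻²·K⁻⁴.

T ≈ 242 K

Steady state: internal power = radiated power, P = εσA T⁴.
Radiating area A = 4πr² = 3.801 m².
T⁴ = P/(εσA) = 515/(0.70·5.67×10⁻⁸·3.801) = 3.413×10⁹ K⁴.
T = (3.413×10⁹)^(1/4).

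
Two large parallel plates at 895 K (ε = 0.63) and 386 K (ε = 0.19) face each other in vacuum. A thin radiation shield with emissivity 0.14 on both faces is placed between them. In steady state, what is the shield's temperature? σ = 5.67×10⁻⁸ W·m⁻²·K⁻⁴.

T_s ≈ 791 K

In steady state the net flux on the hot side equals that on the cold side.
σ(T₁⁴−T_s⁴)/D₁ = σ(T_s⁴−T₂⁴)/D₂, with D₁ = 1/ε₁+1/ε_s−1 = 7.730, D₂ = 1/ε_s+1/ε₂−1 = 11.41.
Solve for T_s⁴: T_s⁴ = (D₂·T₁⁴ + D₁·T₂⁴)/(D₁+D₂) = 3.914×10¹¹ K⁴.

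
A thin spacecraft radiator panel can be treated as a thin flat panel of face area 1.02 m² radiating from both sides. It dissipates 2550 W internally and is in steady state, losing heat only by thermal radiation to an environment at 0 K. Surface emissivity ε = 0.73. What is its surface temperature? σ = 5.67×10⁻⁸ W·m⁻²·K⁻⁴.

Steady state: internal power = radiated power, P = εσA T⁴.
Radiating area A = 2·1.02 = 2.040 m².
T⁴ = P/(εσA) = 2550/(0.73·5.67×10⁻⁸·2.040) = 3.020×10¹⁰ K⁴.
T = (3.020×10¹⁰)^(1/4).

T ≈ 417 K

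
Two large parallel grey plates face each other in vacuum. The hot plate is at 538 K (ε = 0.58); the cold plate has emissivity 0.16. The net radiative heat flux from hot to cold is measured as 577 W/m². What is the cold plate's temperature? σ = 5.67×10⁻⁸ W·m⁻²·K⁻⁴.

T₂ ≈ 336 K

q = σ(T₁⁴ − T₂⁴)/(1/ε₁ + 1/ε₂ − 1); denominator = 6.974.
T₂⁴ = T₁⁴ − q·(1/ε₁+1/ε₂−1)/σ = 8.378×10¹⁰ − 577·6.974/5.67×10⁻⁸
    = 1.281×10¹⁰ K⁴.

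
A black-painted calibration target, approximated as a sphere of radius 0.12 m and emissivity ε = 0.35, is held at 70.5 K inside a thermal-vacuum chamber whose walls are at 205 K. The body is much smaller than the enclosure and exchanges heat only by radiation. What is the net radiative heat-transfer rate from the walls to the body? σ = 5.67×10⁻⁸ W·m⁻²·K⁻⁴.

P_net ≈ 6.25 W

For a small grey body in a large enclosure: P_net = εσA(T_body⁴ − T_wall⁴).
A = 4πr² = 0.1810 m²; T_body⁴ − T_wall⁴ = 2.470×10⁷ − 1.766×10⁹ = -1.741×10⁹ K⁴.
|P_net| = 0.35·5.67×10⁻⁸·0.1810·1.741×10⁹.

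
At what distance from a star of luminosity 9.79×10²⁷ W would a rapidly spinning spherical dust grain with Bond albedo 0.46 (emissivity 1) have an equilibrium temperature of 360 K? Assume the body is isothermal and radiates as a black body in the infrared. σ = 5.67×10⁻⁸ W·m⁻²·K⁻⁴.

For an isothermal black-emitting sphere, (1−a)S·πr² = σ·4πr²·T⁴ ⇒ S = 4σT⁴/(1−a).
S = 4·5.67×10⁻⁸·(360)⁴/0.540 = 7054 W/m².
Flux falls as S = L/(4πd²), so d = √(L/(4πS)) = √(9.79×10²⁷/(4π·7054)).

d ≈ 3.32×10¹¹ m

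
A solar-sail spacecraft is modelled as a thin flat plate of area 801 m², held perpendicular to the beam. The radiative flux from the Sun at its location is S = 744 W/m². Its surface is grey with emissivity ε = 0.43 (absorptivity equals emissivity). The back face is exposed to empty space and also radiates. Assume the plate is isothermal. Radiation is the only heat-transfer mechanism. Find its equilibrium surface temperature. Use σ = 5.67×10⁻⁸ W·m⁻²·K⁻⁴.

At equilibrium, absorbed power = emitted power.
Absorbing cross-section = A = 801.0 m²; emitting surface = 2A = 1602 m² (ratio 2).
εS·A_cross = εσ·A_surf·T⁴  ⇒  T⁴ = S/(2σ)   (ε cancels).
T⁴ = 744/(2·5.67×10⁻⁸) = 6.561×10⁹ K⁴.
T = (6.561×10⁹)^(1/4).

T ≈ 285 K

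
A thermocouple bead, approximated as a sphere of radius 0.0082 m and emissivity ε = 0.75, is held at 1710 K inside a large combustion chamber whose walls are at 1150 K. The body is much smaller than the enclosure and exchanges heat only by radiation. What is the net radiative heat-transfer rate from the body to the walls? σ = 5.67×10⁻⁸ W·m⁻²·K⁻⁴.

For a small grey body in a large enclosure: P_net = εσA(T_body⁴ − T_wall⁴).
A = 4πr² = 8.450×10⁻⁴ m²; T_body⁴ − T_wall⁴ = 8.550×10¹² − 1.749×10¹² = 6.801×10¹² K⁴.
|P_net| = 0.75·5.67×10⁻⁸·8.450×10⁻⁴·6.801×10¹².

P_net ≈ 244 W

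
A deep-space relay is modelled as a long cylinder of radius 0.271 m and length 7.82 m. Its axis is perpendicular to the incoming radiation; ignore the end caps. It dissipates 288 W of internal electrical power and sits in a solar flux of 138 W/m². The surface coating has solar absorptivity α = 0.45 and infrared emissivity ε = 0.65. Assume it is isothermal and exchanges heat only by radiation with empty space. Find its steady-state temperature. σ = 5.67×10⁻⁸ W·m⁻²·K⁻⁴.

T ≈ 183 K

At steady state, absorbed solar power + internal power = radiated power.
Absorbed: α·S·A_cross = 0.45·138·4.238 = 263.2 W (cross-section 2rL).
Total input = 263.2 + 288 = 551.2 W.
Radiated: εσ·A_surf·T⁴ with A_surf = 2πrL = 13.32 m².
T⁴ = 551.2/(0.65·5.67×10⁻⁸·13.32) = 1.123×10⁹ K⁴.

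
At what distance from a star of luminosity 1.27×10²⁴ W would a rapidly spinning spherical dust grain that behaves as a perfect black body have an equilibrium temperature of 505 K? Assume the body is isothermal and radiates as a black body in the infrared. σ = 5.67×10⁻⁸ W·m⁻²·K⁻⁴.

d ≈ 2.62×10⁹ m

For an isothermal black-emitting sphere, (1−a)S·πr² = σ·4πr²·T⁴ ⇒ S = 4σT⁴/(1−a).
S = 4·5.67×10⁻⁸·(505)⁴/1.00 = 14750 W/m².
Flux falls as S = L/(4πd²), so d = √(L/(4πS)) = √(1.27×10²⁴/(4π·14750)).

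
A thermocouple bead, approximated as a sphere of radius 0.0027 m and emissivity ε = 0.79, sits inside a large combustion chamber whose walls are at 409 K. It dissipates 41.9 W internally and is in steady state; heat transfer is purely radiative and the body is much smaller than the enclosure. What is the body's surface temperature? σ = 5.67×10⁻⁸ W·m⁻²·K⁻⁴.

T ≈ 1790 K

For a small grey body in a large enclosure, net radiated power = εσA(T⁴ − T_w⁴).
Steady state: P = εσA(T⁴ − T_w⁴) with A = 4πr² = 9.161×10⁻⁵ m².
T⁴ = P/(εσA) + T_w⁴ = 41.9/(0.79·5.67×10⁻⁸·9.161×10⁻⁵) + (409)⁴
    = 1.021×10¹³ + 2.798×10¹⁰ = 1.024×10¹³ K⁴.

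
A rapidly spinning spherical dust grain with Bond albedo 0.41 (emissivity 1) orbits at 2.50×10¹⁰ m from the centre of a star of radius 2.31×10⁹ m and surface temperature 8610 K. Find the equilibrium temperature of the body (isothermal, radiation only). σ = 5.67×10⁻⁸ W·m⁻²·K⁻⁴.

The star's surface emits σT_*⁴; at distance d the flux is S = σT_*⁴(R_*/d)².
S = 5.67×10⁻⁸·(8610)⁴·(2.31×10⁹/2.50×10¹⁰)² = 2.660×10⁶ W/m².
For an isothermal sphere T⁴ = (1−a)S/(4σ) = 6.921×10¹² K⁴.

T ≈ 1620 K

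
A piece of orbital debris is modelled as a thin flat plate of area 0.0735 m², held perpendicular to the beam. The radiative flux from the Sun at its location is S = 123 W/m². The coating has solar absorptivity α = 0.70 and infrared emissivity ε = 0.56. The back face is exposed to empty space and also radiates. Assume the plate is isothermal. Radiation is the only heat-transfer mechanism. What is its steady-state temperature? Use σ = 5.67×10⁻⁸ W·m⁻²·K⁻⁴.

At equilibrium, absorbed power = emitted power.
Absorbing cross-section = A = 0.07350 m²; emitting surface = 2A = 0.1470 m² (ratio 2).
αS·A_cross = εσ·A_surf·T⁴  ⇒  T⁴ = αS/(ε·2σ).
T⁴ = 0.700·123/(0.56·2·5.67×10⁻⁸) = 1.356×10⁹ K⁴.
T = (1.356×10⁹)^(1/4).

T ≈ 192 K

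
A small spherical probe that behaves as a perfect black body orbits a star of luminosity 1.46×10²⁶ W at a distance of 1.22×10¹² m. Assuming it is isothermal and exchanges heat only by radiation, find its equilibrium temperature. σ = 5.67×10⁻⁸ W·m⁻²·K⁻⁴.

T ≈ 76.6 K

First find the stellar flux at distance d: S = L/(4πd²) = 1.46×10²⁶/(4π·(1.22×10¹²)²) = 7.806 W/m².
For an isothermal sphere, absorbed (1−a)S·πr² = emitted σ·4πr²·T⁴, so T⁴ = (1−a)S/(4σ).
T⁴ = 1.00·7.806/(4·5.67×10⁻⁸) = 3.442×10⁷ K⁴.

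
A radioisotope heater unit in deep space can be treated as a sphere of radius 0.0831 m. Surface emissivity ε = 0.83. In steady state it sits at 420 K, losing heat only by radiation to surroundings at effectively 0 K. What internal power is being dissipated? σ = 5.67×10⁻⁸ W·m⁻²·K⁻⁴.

Steady state: P = εσA T⁴.
A = 4πr² = 0.08678 m²; T⁴ = (420)⁴ = 3.112×10¹⁰ K⁴.
P = 0.83 × 5.67×10⁻⁸ × 0.08678 × 3.112×10¹⁰.

P ≈ 127 W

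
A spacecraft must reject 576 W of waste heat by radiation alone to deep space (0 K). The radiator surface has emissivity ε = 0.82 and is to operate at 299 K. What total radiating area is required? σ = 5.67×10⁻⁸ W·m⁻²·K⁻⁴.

P = εσA T⁴ ⇒ A = P/(εσT⁴).
T⁴ = 7.993×10⁹ K⁴.
A = 576/(0.82 × 5.67×10⁻⁸ × 7.993×10⁹).

A ≈ 1.55 m²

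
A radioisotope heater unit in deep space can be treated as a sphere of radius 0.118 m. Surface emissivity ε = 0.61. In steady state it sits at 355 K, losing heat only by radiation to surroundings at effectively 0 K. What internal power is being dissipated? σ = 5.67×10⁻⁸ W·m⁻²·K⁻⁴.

Steady state: P = εσA T⁴.
A = 4πr² = 0.1750 m²; T⁴ = (355)⁴ = 1.588×10¹⁰ K⁴.
P = 0.61 × 5.67×10⁻⁸ × 0.1750 × 1.588×10¹⁰.

P ≈ 96.1 W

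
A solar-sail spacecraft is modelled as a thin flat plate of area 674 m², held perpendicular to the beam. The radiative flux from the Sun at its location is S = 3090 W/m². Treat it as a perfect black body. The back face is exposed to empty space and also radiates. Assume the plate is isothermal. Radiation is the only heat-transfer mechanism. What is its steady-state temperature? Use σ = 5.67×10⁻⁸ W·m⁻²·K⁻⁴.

At equilibrium, absorbed power = emitted power.
Absorbing cross-section = A = 674.0 m²; emitting surface = 2A = 1348 m² (ratio 2).
S·A_cross = εσ·A_surf·T⁴  ⇒  T⁴ = S/(2σ).
T⁴ = 1.00·3090/(2·5.67×10⁻⁸) = 2.725×10¹⁰ K⁴.
T = (2.725×10¹⁰)^(1/4).

T ≈ 406 K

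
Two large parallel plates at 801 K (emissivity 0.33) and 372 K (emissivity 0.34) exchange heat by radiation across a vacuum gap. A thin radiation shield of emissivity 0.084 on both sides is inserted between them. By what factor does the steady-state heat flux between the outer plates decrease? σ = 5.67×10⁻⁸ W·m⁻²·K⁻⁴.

Without shield: q₀ = σΔ(T⁴)/(1/ε₁+1/ε₂−1) with denominator 4.971.
With shield the two gaps are in series; the resistances add: (1/ε₁+1/ε_s−1)+(1/ε_s+1/ε₂−1) = 13.94+13.85 = 27.78.
Heat-flux ratio q₀/q = 27.78/4.971.

factor ≈ 5.59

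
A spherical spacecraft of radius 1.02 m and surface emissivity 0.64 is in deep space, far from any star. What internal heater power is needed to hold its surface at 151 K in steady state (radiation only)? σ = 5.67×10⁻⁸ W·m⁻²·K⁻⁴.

P = εσ·4πr²·T⁴.
4πr² = 13.07 m²; T⁴ = 5.199×10⁸ K⁴.
P = 0.64·5.67×10⁻⁸·13.07·5.199×10⁸.

P ≈ 247 W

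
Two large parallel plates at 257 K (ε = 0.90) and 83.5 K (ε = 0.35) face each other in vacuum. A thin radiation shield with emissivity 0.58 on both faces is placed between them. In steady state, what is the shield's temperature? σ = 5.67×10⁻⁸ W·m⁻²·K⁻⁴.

T_s ≈ 232 K

In steady state the net flux on the hot side equals that on the cold side.
σ(T₁⁴−T_s⁴)/D₁ = σ(T_s⁴−T₂⁴)/D₂, with D₁ = 1/ε₁+1/ε_s−1 = 1.835, D₂ = 1/ε_s+1/ε₂−1 = 3.581.
Solve for T_s⁴: T_s⁴ = (D₂·T₁⁴ + D₁·T₂⁴)/(D₁+D₂) = 2.901×10⁹ K⁴.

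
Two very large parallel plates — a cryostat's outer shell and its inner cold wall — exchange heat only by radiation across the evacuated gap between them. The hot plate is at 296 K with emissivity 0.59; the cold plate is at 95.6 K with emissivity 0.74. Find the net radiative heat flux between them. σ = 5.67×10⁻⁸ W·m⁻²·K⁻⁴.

q ≈ 210 W/m²

For two infinite grey parallel plates, q = σ(T₁⁴ − T₂⁴)/(1/ε₁ + 1/ε₂ − 1).
T₁⁴ − T₂⁴ = 7.677×10⁹ − 8.353×10⁷ = 7.593×10⁹ K⁴.
1/ε₁ + 1/ε₂ − 1 = 1.695 + 1.351 − 1 = 2.046.
q = 5.67×10⁻⁸ × 7.593×10⁹ / 2.046.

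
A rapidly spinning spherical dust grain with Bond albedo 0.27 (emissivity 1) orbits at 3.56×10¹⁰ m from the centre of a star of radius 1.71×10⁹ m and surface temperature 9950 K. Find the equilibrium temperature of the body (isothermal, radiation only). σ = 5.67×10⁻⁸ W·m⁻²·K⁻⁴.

The star's surface emits σT_*⁴; at distance d the flux is S = σT_*⁴(R_*/d)².
S = 5.67×10⁻⁸·(9950)⁴·(1.71×10⁹/3.56×10¹⁰)² = 1.282×10⁶ W/m².
For an isothermal sphere T⁴ = (1−a)S/(4σ) = 4.127×10¹² K⁴.

T ≈ 1430 K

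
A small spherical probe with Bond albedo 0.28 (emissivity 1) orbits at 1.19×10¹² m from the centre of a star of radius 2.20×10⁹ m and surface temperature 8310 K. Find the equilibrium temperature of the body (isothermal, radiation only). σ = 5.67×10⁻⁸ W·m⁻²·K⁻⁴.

T ≈ 233 K

The star's surface emits σT_*⁴; at distance d the flux is S = σT_*⁴(R_*/d)².
S = 5.67×10⁻⁸·(8310)⁴·(2.20×10⁹/1.19×10¹²)² = 924.1 W/m².
For an isothermal sphere T⁴ = (1−a)S/(4σ) = 2.934×10⁹ K⁴.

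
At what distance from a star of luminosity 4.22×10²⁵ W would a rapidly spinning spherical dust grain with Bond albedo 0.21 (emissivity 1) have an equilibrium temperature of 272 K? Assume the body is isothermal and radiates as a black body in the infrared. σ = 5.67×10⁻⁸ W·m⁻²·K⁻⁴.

For an isothermal black-emitting sphere, (1−a)S·πr² = σ·4πr²·T⁴ ⇒ S = 4σT⁴/(1−a).
S = 4·5.67×10⁻⁸·(272)⁴/0.790 = 1571 W/m².
Flux falls as S = L/(4πd²), so d = √(L/(4πS)) = √(4.22×10²⁵/(4π·1571)).

d ≈ 4.62×10¹⁰ m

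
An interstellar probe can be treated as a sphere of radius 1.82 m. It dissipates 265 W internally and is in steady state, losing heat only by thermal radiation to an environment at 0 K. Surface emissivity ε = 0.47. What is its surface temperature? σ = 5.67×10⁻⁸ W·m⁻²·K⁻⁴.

Steady state: internal power = radiated power, P = εσA T⁴.
Radiating area A = 4πr² = 41.62 m².
T⁴ = P/(εσA) = 265/(0.47·5.67×10⁻⁸·41.62) = 2.389×10⁸ K⁴.
T = (2.389×10⁸)^(1/4).

T ≈ 124 K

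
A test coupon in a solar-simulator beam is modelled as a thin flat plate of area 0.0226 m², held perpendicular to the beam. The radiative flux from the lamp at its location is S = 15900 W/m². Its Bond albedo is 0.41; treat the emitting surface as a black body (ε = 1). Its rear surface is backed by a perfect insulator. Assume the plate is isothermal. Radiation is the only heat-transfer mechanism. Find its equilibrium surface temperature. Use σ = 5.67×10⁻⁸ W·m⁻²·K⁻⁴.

T ≈ 638 K

At equilibrium, absorbed power = emitted power.
Absorbing cross-section = A = 0.02260 m²; emitting surface = A = 0.02260 m² (ratio 1).
(1−a)S·A_cross = εσ·A_surf·T⁴  ⇒  T⁴ = (1−a)S/(1σ).
T⁴ = 0.590·15900/(1·5.67×10⁻⁸) = 1.654×10¹¹ K⁴.
T = (1.654×10¹¹)^(1/4).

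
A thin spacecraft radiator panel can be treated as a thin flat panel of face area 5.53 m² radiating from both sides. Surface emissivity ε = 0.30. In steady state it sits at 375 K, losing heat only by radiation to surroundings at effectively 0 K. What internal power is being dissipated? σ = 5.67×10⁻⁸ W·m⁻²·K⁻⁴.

Steady state: P = εσA T⁴.
A = 2·5.53 = 11.06 m²; T⁴ = (375)⁴ = 1.978×10¹⁰ K⁴.
P = 0.30 × 5.67×10⁻⁸ × 11.06 × 1.978×10¹⁰.

P ≈ 3720 W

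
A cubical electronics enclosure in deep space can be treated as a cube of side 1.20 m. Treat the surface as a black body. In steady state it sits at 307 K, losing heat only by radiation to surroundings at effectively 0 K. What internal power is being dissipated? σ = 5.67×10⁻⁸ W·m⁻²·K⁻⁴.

P ≈ 4350 W

Steady state: P = εσA T⁴.
A = 6L² = 8.640 m²; T⁴ = (307)⁴ = 8.883×10⁹ K⁴.
P = 1.0 × 5.67×10⁻⁸ × 8.640 × 8.883×10⁹.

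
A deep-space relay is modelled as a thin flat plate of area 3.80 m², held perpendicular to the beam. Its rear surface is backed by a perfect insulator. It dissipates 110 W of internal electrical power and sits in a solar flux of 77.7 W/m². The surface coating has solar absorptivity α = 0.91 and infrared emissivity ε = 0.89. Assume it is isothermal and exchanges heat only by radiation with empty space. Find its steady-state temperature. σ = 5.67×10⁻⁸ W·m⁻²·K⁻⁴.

At steady state, absorbed solar power + internal power = radiated power.
Absorbed: α·S·A_cross = 0.91·77.7·3.800 = 268.7 W (cross-section A).
Total input = 268.7 + 110 = 378.7 W.
Radiated: εσ·A_surf·T⁴ with A_surf = A = 3.800 m².
T⁴ = 378.7/(0.89·5.67×10⁻⁸·3.800) = 1.975×10⁹ K⁴.

T ≈ 211 K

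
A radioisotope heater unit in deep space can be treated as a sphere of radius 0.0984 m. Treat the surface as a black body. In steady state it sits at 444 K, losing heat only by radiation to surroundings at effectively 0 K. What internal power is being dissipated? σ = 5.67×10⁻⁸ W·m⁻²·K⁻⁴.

P ≈ 268 W

Steady state: P = εσA T⁴.
A = 4πr² = 0.1217 m²; T⁴ = (444)⁴ = 3.886×10¹⁰ K⁴.
P = 1.0 × 5.67×10⁻⁸ × 0.1217 × 3.886×10¹⁰.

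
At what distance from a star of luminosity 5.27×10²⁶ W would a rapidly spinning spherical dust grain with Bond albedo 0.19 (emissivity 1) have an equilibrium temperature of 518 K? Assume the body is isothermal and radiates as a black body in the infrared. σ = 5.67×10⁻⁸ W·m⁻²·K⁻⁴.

For an isothermal black-emitting sphere, (1−a)S·πr² = σ·4πr²·T⁴ ⇒ S = 4σT⁴/(1−a).
S = 4·5.67×10⁻⁸·(518)⁴/0.810 = 20160 W/m².
Flux falls as S = L/(4πd²), so d = √(L/(4πS)) = √(5.27×10²⁶/(4π·20160)).

d ≈ 4.56×10¹⁰ m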